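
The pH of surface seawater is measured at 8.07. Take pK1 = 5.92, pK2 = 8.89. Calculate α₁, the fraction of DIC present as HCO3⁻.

α₁ = 0.863

α₁ = 1 / (1 + [H⁺]/K1 + K2/[H⁺]) = 1 / (1 + 10^-2.15 + 10^-0.82)
   = 1 / (1 + 0.0070795 + 0.15136) = 1/1.1584 = 0.8632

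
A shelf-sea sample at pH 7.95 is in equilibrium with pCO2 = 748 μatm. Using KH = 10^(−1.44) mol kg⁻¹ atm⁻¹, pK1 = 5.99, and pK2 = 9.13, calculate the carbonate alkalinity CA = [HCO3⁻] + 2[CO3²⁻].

CA = 2.80 mmol/kg

[CO2*] = KH · pCO2 = 10^(−1.44) × 748×10^-6 = 2.716×10^-5 mol/kg
α₀ = 1/(1 + K1/[H⁺] + K1K2/[H⁺]²) = 1/(1 + 10^+1.96 + 10^+0.78) = 0.01018
DIC = [CO2*]/α₀ = 2.716×10^-5 / 0.01018 = 2.668 mmol/kg
CA = (α₁ + 2α₂)·DIC = (0.9285 + 2×0.06134) × 2.668 = 2.80 mmol/kg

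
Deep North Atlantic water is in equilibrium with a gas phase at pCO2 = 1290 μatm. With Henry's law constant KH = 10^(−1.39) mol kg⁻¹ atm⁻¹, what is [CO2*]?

KH = 10^(−1.39) = 4.074×10^-2 mol kg⁻¹ atm⁻¹
[CO2*] = KH · pCO2 = 4.074×10^-2 × 1290×10^-6 atm = 5.26×10^-5 mol/kg

[CO2*] = 52.6 μmol/kg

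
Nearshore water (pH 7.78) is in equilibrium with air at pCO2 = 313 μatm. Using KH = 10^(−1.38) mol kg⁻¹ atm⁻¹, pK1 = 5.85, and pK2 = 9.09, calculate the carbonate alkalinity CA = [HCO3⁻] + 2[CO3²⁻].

[CO2*] = KH · pCO2 = 10^(−1.38) × 313×10^-6 = 1.305×10^-5 mol/kg
α₀ = 1/(1 + K1/[H⁺] + K1K2/[H⁺]²) = 1/(1 + 10^+1.93 + 10^+0.62) = 0.01108
DIC = [CO2*]/α₀ = 1.305×10^-5 / 0.01108 = 1.178 mmol/kg
CA = (α₁ + 2α₂)·DIC = (0.9427 + 2×0.04617) × 1.178 = 1.22 mmol/kg

CA = 1.22 mmol/kg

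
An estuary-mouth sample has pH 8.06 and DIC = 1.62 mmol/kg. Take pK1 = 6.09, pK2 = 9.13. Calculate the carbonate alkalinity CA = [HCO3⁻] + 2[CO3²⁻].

CA = [HCO3⁻] + 2[CO3²⁻] = (α₁ + 2α₂)·DIC
At pH 8.06: [H⁺]/K1 = 10^-1.97 = 0.010715, K2/[H⁺] = 10^-1.07 = 0.085114
α₁ = 1/(1 + 0.010715 + 0.085114) = 1/1.0958 = 0.9126; α₂ = α₁·K2/[H⁺] = 0.07767
α₁ + 2α₂ = 1.0679
CA = 1.0679 × 1.62 = 1.73 mmol/kg

CA = 1.73 mmol/kg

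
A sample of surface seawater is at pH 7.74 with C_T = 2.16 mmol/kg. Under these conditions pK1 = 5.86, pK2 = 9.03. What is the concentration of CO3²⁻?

α₂ = 1 / (1 + [H⁺]/K2 + [H⁺]²/(K1K2)) = 1 / (1 + 10^+1.29 + 10^-0.59)
   = 1 / (1 + 19.498 + 0.25704) = 1/20.755 = 0.04818
[CO3²⁻] = α₂ × DIC = 0.04818 × 2.16 = 0.104 mmol/kg

[CO3²⁻] = 0.104 mmol/kg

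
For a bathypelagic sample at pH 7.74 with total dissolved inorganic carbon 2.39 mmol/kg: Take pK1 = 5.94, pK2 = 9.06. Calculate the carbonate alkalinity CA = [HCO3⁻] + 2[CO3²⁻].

CA = [HCO3⁻] + 2[CO3²⁻] = (α₁ + 2α₂)·DIC
At pH 7.74: [H⁺]/K1 = 10^-1.80 = 0.015849, K2/[H⁺] = 10^-1.32 = 0.047863
α₁ = 1/(1 + 0.015849 + 0.047863) = 1/1.0637 = 0.9401; α₂ = α₁·K2/[H⁺] = 0.04500
α₁ + 2α₂ = 1.0301
CA = 1.0301 × 2.39 = 2.46 mmol/kg

CA = 2.46 mmol/kg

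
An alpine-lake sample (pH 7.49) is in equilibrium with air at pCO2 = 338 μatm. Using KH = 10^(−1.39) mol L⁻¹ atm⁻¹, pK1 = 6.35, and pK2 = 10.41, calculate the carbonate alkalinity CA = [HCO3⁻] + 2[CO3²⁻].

[CO2*] = KH · pCO2 = 10^(−1.39) × 338×10^-6 = 1.377×10^-5 mol/L
α₀ = 1/(1 + K1/[H⁺] + K1K2/[H⁺]²) = 1/(1 + 10^+1.14 + 10^-1.78) = 0.06747
DIC = [CO2*]/α₀ = 1.377×10^-5 / 0.06747 = 0.2041 mmol/L
CA = (α₁ + 2α₂)·DIC = (0.9314 + 2×0.001120) × 0.2041 = 0.191 mmol/L

CA = 0.191 mmol/L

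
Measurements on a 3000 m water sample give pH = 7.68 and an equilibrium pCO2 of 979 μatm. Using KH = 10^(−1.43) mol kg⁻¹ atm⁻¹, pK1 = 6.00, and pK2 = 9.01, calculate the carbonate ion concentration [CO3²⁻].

[CO3²⁻] = 0.0814 mmol/kg

[CO2*] = KH · pCO2 = 10^(−1.43) × 979×10^-6 = 3.637×10^-5 mol/kg
α₀ = 1/(1 + K1/[H⁺] + K1K2/[H⁺]²) = 1/(1 + 10^+1.68 + 10^+0.35) = 0.01957
DIC = [CO2*]/α₀ = 3.637×10^-5 / 0.01957 = 1.859 mmol/kg
[CO3²⁻] = α₂·DIC; α₂ = 0.04381, so [CO3²⁻] = 0.04381 × 1.859 = 0.0814 mmol/kg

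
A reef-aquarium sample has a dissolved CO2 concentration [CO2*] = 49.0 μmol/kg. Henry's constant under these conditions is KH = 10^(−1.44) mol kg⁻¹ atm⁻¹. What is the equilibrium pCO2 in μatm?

pCO2 = 1350 μatm

KH = 10^(−1.44) = 3.631×10^-2 mol kg⁻¹ atm⁻¹
pCO2 = [CO2*]/KH = 49.0×10^-6 / 3.631×10^-2 = 1.35×10^-3 atm = 1350 μatm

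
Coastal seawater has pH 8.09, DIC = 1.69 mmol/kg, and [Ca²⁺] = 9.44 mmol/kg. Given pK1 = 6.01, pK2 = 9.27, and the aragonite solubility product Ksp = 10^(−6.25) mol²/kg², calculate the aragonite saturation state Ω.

α₂ = 1 / (1 + [H⁺]/K2 + [H⁺]²/(K1K2)) = 1 / (1 + 10^+1.18 + 10^-0.90)
   = 1 / (1 + 15.136 + 0.12589) = 1/16.262 = 0.06149
[CO3²⁻] = α₂ × DIC = 0.06149 × 1.69 = 0.1039 mmol/kg
Ksp = 10^(−6.25) = 5.623×10^-7
Ω = [Ca²⁺][CO3²⁻]/Ksp = (9.44×10^-3)(1.039×10^-4) / 5.623×10^-7 = 1.74

Ω = 1.74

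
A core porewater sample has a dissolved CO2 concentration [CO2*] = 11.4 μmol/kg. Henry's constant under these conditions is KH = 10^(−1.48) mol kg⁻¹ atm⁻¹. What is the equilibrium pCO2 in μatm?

KH = 10^(−1.48) = 3.311×10^-2 mol kg⁻¹ atm⁻¹
pCO2 = [CO2*]/KH = 11.4×10^-6 / 3.311×10^-2 = 3.44×10^-4 atm = 344 μatm

pCO2 = 344 μatm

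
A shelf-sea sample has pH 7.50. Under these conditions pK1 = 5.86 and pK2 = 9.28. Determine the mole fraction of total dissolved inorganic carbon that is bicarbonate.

α₁ = 0.962

α₁ = 1 / (1 + [H⁺]/K1 + K2/[H⁺]) = 1 / (1 + 10^-1.64 + 10^-1.78)
   = 1 / (1 + 0.022909 + 0.016596) = 1/1.0395 = 0.9620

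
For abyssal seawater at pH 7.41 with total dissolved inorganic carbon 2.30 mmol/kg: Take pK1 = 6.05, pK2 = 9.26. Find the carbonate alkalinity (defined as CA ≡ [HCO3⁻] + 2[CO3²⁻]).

CA = [HCO3⁻] + 2[CO3²⁻] = (α₁ + 2α₂)·DIC
At pH 7.41: [H⁺]/K1 = 10^-1.36 = 0.043652, K2/[H⁺] = 10^-1.85 = 0.014125
α₁ = 1/(1 + 0.043652 + 0.014125) = 1/1.0578 = 0.9454; α₂ = α₁·K2/[H⁺] = 0.01335
α₁ + 2α₂ = 0.9721
CA = 0.9721 × 2.30 = 2.24 mmol/kg

CA = 2.24 mmol/kg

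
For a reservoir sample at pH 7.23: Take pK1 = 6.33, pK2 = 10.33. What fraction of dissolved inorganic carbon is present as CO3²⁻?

α₂ = 0.000705

α₂ = 1 / (1 + [H⁺]/K2 + [H⁺]²/(K1K2)) = 1 / (1 + 10^+3.10 + 10^+2.20)
   = 1 / (1 + 1258.9 + 158.49) = 1/1418.4 = 0.0007050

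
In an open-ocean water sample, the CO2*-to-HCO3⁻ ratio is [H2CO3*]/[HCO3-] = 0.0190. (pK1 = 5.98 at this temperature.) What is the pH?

From K1 = [H⁺][HCO3-]/[H2CO3*]:  pH = pK1 − log₁₀([H2CO3*]/[HCO3-])
log₁₀(0.0190) = -1.721
pH = 5.98 − (-1.721) = 7.70

pH = 7.70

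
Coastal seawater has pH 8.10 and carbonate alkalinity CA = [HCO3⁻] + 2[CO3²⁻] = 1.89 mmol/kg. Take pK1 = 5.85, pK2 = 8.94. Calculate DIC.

DIC = 1.69 mmol/kg

CA = [HCO3⁻] + 2[CO3²⁻] = (α₁ + 2α₂)·DIC
At pH 8.10: [H⁺]/K1 = 10^-2.25 = 0.0056234, K2/[H⁺] = 10^-0.84 = 0.14454
α₁ = 1/(1 + 0.0056234 + 0.14454) = 1/1.1502 = 0.8694; α₂ = α₁·K2/[H⁺] = 0.1257
α₁ + 2α₂ = 1.1208
DIC = CA / (α₁ + 2α₂) = 1.89 / 1.1208 = 1.69 mmol/kg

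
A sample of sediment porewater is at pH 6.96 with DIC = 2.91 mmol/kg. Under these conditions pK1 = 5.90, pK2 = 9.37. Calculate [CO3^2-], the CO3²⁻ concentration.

α₂ = 1 / (1 + [H⁺]/K2 + [H⁺]²/(K1K2)) = 1 / (1 + 10^+2.41 + 10^+1.35)
   = 1 / (1 + 257.04 + 22.387) = 1/280.43 = 0.003566
[CO3²⁻] = α₂ × DIC = 0.003566 × 2.91 = 0.0104 mmol/kg = 10.4 μmol/kg

[CO3²⁻] = 10.4 μmol/kg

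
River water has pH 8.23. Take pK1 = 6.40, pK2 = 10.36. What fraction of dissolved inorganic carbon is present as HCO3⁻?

α₁ = 0.978

α₁ = 1 / (1 + [H⁺]/K1 + K2/[H⁺]) = 1 / (1 + 10^-1.83 + 10^-2.13)
   = 1 / (1 + 0.014791 + 0.0074131) = 1/1.0222 = 0.9783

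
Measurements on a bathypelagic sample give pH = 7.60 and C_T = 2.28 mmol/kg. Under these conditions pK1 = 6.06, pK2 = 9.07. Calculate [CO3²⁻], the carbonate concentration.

[CO3²⁻] = 0.0727 mmol/kg

α₂ = 1 / (1 + [H⁺]/K2 + [H⁺]²/(K1K2)) = 1 / (1 + 10^+1.47 + 10^-0.07)
   = 1 / (1 + 29.512 + 0.85114) = 1/31.363 = 0.03188
[CO3²⁻] = α₂ × DIC = 0.03188 × 2.28 = 0.0727 mmol/kg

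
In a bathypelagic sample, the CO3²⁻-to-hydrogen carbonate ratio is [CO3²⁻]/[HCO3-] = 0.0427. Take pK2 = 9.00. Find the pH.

From K2 = [H⁺][CO3²⁻]/[HCO3-]:  pH = pK2 + log₁₀([CO3²⁻]/[HCO3-])
log₁₀(0.0427) = -1.370
pH = 9.00 + (-1.370) = 7.63

pH = 7.63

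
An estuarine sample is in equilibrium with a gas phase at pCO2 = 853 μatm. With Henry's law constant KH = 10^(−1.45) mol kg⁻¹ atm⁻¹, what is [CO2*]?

[CO2*] = 30.3 μmol/kg

KH = 10^(−1.45) = 3.548×10^-2 mol kg⁻¹ atm⁻¹
[CO2*] = KH · pCO2 = 3.548×10^-2 × 853×10^-6 atm = 3.03×10^-5 mol/kg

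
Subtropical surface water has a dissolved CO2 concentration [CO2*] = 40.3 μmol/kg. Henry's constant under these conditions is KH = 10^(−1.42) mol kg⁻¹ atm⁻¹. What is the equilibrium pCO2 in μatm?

pCO2 = 1060 μatm

KH = 10^(−1.42) = 3.802×10^-2 mol kg⁻¹ atm⁻¹
pCO2 = [CO2*]/KH = 40.3×10^-6 / 3.802×10^-2 = 1.06×10^-3 atm = 1060 μatm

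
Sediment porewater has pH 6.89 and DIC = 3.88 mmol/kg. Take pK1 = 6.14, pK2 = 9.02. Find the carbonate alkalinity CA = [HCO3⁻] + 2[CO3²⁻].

CA = [HCO3⁻] + 2[CO3²⁻] = (α₁ + 2α₂)·DIC
At pH 6.89: [H⁺]/K1 = 10^-0.75 = 0.17783, K2/[H⁺] = 10^-2.13 = 0.0074131
α₁ = 1/(1 + 0.17783 + 0.0074131) = 1/1.1852 = 0.8437; α₂ = α₁·K2/[H⁺] = 0.006255
α₁ + 2α₂ = 0.8562
CA = 0.8562 × 3.88 = 3.32 mmol/kg

CA = 3.32 mmol/kg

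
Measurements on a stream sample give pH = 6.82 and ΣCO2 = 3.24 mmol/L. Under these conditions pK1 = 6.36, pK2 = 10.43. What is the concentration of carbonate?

α₂ = 1 / (1 + [H⁺]/K2 + [H⁺]²/(K1K2)) = 1 / (1 + 10^+3.61 + 10^+3.15)
   = 1 / (1 + 4073.8 + 1412.5) = 1/5487.3 = 0.0001822
[CO3²⁻] = α₂ × DIC = 0.0001822 × 3.24 = 0.000590 mmol/L = 0.590 μmol/L

[CO3²⁻] = 0.590 μmol/L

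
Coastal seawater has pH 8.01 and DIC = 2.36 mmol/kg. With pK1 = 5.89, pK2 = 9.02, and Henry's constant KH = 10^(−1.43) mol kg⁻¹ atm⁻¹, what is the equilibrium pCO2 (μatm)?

pCO2 = 436 μatm

α₀ = 1 / (1 + K1/[H⁺] + K1K2/[H⁺]²) = 1 / (1 + 10^+2.12 + 10^+1.11)
   = 1 / (1 + 131.83 + 12.882) = 1/145.71 = 0.006863
[CO2*] = α₀ × DIC = 0.006863 × 2.36 = 0.01620 mmol/kg = 16.20 μmol/kg
pCO2 = [CO2*]/KH = 1.620×10^-5 / 3.715×10^-2 = 436 μatm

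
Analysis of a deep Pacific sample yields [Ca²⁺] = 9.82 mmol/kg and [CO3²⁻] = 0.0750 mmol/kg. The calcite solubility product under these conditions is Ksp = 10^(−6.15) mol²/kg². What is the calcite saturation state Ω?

Ksp = 10^(−6.15) = 7.079×10^-7
Ω = [Ca²⁺][CO3²⁻]/Ksp = (9.82×10^-3)(0.0750×10^-3) / 7.079×10^-7 = 1.04

Ω = 1.04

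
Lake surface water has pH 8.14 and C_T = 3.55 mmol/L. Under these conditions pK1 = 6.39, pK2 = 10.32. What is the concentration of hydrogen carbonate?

α₁ = 1 / (1 + [H⁺]/K1 + K2/[H⁺]) = 1 / (1 + 10^-1.75 + 10^-2.18)
   = 1 / (1 + 0.017783 + 0.0066069) = 1/1.0244 = 0.9762
[HCO3⁻] = α₁ × DIC = 0.9762 × 3.55 = 3.47 mmol/L

[HCO3⁻] = 3.47 mmol/L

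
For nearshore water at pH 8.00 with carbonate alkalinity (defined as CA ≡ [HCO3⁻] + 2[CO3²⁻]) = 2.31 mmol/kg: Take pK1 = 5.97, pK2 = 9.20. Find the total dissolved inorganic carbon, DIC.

CA = [HCO3⁻] + 2[CO3²⁻] = (α₁ + 2α₂)·DIC
At pH 8.00: [H⁺]/K1 = 10^-2.03 = 0.0093325, K2/[H⁺] = 10^-1.20 = 0.063096
α₁ = 1/(1 + 0.0093325 + 0.063096) = 1/1.0724 = 0.9325; α₂ = α₁·K2/[H⁺] = 0.05883
α₁ + 2α₂ = 1.0501
DIC = CA / (α₁ + 2α₂) = 2.31 / 1.0501 = 2.20 mmol/kg

DIC = 2.20 mmol/kg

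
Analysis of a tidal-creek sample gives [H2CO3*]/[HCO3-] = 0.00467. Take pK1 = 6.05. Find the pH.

From K1 = [H⁺][HCO3-]/[H2CO3*]:  pH = pK1 − log₁₀([H2CO3*]/[HCO3-])
log₁₀(0.00467) = -2.331
pH = 6.05 − (-2.331) = 8.38

pH = 8.38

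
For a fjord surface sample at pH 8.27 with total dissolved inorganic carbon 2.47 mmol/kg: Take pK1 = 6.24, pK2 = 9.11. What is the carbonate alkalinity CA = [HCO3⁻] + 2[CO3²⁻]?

CA = 2.76 mmol/kg

CA = [HCO3⁻] + 2[CO3²⁻] = (α₁ + 2α₂)·DIC
At pH 8.27: [H⁺]/K1 = 10^-2.03 = 0.0093325, K2/[H⁺] = 10^-0.84 = 0.14454
α₁ = 1/(1 + 0.0093325 + 0.14454) = 1/1.1539 = 0.8666; α₂ = α₁·K2/[H⁺] = 0.1253
α₁ + 2α₂ = 1.1172
CA = 1.1172 × 2.47 = 2.76 mmol/kg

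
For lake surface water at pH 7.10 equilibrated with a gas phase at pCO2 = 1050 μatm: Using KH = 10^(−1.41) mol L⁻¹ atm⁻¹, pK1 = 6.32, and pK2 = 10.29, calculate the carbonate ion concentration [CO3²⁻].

[CO2*] = KH · pCO2 = 10^(−1.41) × 1050×10^-6 = 4.085×10^-5 mol/L
α₀ = 1/(1 + K1/[H⁺] + K1K2/[H⁺]²) = 1/(1 + 10^+0.78 + 10^-2.41) = 0.1423
DIC = [CO2*]/α₀ = 4.085×10^-5 / 0.1423 = 0.2872 mmol/L
[CO3²⁻] = α₂·DIC; α₂ = 0.0005534, so [CO3²⁻] = 0.0005534 × 0.2872 = 0.000159 mmol/L = 0.159 μmol/L

[CO3²⁻] = 0.159 μmol/L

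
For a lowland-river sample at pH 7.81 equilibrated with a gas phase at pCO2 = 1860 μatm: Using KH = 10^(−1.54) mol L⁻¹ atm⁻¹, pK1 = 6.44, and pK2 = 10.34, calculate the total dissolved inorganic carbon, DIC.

DIC = 1.31 mmol/L

[CO2*] = KH · pCO2 = 10^(−1.54) × 1860×10^-6 = 5.364×10^-5 mol/L
α₀ = 1/(1 + K1/[H⁺] + K1K2/[H⁺]²) = 1/(1 + 10^+1.37 + 10^-1.16) = 0.04080
DIC = [CO2*]/α₀ = 5.364×10^-5 / 0.04080 = 1.31 mmol/L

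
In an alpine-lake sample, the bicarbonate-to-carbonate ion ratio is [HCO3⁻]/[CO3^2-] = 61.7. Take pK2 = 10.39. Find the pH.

From K2 = [H⁺][CO3^2-]/[HCO3⁻]:  pH = pK2 − log₁₀([HCO3⁻]/[CO3^2-])
log₁₀(61.7) = +1.790
pH = 10.39 − (+1.790) = 8.60

pH = 8.60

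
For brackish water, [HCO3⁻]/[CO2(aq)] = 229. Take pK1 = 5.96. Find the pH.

pH = 8.32

From K1 = [H⁺][HCO3⁻]/[CO2(aq)]:  pH = pK1 + log₁₀([HCO3⁻]/[CO2(aq)])
log₁₀(229) = +2.360
pH = 5.96 + (+2.360) = 8.32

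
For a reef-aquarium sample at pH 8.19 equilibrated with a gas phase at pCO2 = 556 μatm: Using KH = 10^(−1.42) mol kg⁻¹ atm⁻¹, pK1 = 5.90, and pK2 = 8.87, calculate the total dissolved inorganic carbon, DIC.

[CO2*] = KH · pCO2 = 10^(−1.42) × 556×10^-6 = 2.114×10^-5 mol/kg
α₀ = 1/(1 + K1/[H⁺] + K1K2/[H⁺]²) = 1/(1 + 10^+2.29 + 10^+1.61) = 0.004224
DIC = [CO2*]/α₀ = 2.114×10^-5 / 0.004224 = 5.00 mmol/kg

DIC = 5.00 mmol/kg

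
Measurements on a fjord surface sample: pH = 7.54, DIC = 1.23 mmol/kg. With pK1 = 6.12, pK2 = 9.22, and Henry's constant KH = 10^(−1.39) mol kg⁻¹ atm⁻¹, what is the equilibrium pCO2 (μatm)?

α₀ = 1 / (1 + K1/[H⁺] + K1K2/[H⁺]²) = 1 / (1 + 10^+1.42 + 10^-0.26)
   = 1 / (1 + 26.303 + 0.54954) = 1/27.852 = 0.03590
[CO2*] = α₀ × DIC = 0.03590 × 1.23 = 0.04416 mmol/kg
pCO2 = [CO2*]/KH = 4.416×10^-5 / 4.074×10^-2 = 1080 μatm

pCO2 = 1080 μatm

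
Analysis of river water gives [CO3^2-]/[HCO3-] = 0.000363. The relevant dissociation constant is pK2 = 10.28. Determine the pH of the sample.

From K2 = [H⁺][CO3^2-]/[HCO3-]:  pH = pK2 + log₁₀([CO3^2-]/[HCO3-])
log₁₀(0.000363) = -3.440
pH = 10.28 + (-3.440) = 6.84

pH = 6.84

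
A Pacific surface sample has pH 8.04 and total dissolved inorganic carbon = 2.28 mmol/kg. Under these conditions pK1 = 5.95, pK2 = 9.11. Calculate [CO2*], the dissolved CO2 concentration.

[CO2*] = 17.0 μmol/kg

α₀ = 1 / (1 + K1/[H⁺] + K1K2/[H⁺]²) = 1 / (1 + 10^+2.09 + 10^+1.02)
   = 1 / (1 + 123.03 + 10.471) = 1/134.50 = 0.007435
[CO2*] = α₀ × DIC = 0.007435 × 2.28 = 0.0170 mmol/kg = 17.0 μmol/kg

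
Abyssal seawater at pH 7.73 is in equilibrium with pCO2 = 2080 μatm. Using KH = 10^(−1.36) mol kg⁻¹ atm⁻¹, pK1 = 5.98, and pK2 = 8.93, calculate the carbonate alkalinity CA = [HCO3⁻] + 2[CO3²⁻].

CA = 5.75 mmol/kg

[CO2*] = KH · pCO2 = 10^(−1.36) × 2080×10^-6 = 9.080×10^-5 mol/kg
α₀ = 1/(1 + K1/[H⁺] + K1K2/[H⁺]²) = 1/(1 + 10^+1.75 + 10^+0.55) = 0.01645
DIC = [CO2*]/α₀ = 9.080×10^-5 / 0.01645 = 5.519 mmol/kg
CA = (α₁ + 2α₂)·DIC = (0.9252 + 2×0.05837) × 5.519 = 5.75 mmol/kg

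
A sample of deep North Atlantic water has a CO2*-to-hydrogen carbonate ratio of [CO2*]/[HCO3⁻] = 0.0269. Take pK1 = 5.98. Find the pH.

pH = 7.55

From K1 = [H⁺][HCO3⁻]/[CO2*]:  pH = pK1 − log₁₀([CO2*]/[HCO3⁻])
log₁₀(0.0269) = -1.570
pH = 5.98 − (-1.570) = 7.55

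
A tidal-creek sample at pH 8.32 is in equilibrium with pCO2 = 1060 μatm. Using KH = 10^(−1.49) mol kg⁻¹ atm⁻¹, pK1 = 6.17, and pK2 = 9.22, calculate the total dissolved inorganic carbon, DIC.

[CO2*] = KH · pCO2 = 10^(−1.49) × 1060×10^-6 = 3.430×10^-5 mol/kg
α₀ = 1/(1 + K1/[H⁺] + K1K2/[H⁺]²) = 1/(1 + 10^+2.15 + 10^+1.25) = 0.006249
DIC = [CO2*]/α₀ = 3.430×10^-5 / 0.006249 = 5.49 mmol/kg

DIC = 5.49 mmol/kg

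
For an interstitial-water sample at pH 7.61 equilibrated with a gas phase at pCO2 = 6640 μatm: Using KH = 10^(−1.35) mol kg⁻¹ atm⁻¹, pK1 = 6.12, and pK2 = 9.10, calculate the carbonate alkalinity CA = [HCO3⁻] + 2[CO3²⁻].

[CO2*] = KH · pCO2 = 10^(−1.35) × 6640×10^-6 = 2.966×10^-4 mol/kg
α₀ = 1/(1 + K1/[H⁺] + K1K2/[H⁺]²) = 1/(1 + 10^+1.49 + 10^+0.00) = 0.03039
DIC = [CO2*]/α₀ = 2.966×10^-4 / 0.03039 = 9.759 mmol/kg
CA = (α₁ + 2α₂)·DIC = (0.9392 + 2×0.03039) × 9.759 = 9.76 mmol/kg

CA = 9.76 mmol/kg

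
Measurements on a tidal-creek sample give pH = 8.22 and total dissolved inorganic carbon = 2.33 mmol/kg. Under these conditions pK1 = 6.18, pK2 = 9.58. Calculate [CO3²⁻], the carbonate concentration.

[CO3²⁻] = 0.0966 mmol/kg

α₂ = 1 / (1 + [H⁺]/K2 + [H⁺]²/(K1K2)) = 1 / (1 + 10^+1.36 + 10^-0.68)
   = 1 / (1 + 22.909 + 0.20893) = 1/24.118 = 0.04146
[CO3²⁻] = α₂ × DIC = 0.04146 × 2.33 = 0.0966 mmol/kg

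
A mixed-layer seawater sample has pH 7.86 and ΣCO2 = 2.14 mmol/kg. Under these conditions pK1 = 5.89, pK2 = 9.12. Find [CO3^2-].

[CO3²⁻] = 0.110 mmol/kg

α₂ = 1 / (1 + [H⁺]/K2 + [H⁺]²/(K1K2)) = 1 / (1 + 10^+1.26 + 10^-0.71)
   = 1 / (1 + 18.197 + 0.19498) = 1/19.392 = 0.05157
[CO3²⁻] = α₂ × DIC = 0.05157 × 2.14 = 0.110 mmol/kg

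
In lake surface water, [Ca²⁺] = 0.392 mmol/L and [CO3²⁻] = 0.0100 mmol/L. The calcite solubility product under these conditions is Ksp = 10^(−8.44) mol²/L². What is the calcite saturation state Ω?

Ω = 1.08

Ksp = 10^(−8.44) = 3.631×10^-9
Ω = [Ca²⁺][CO3²⁻]/Ksp = (0.392×10^-3)(0.0100×10^-3) / 3.631×10^-9 = 1.08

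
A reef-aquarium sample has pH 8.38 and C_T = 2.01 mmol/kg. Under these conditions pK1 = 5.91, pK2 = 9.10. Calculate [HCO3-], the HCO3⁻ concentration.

α₁ = 1 / (1 + [H⁺]/K1 + K2/[H⁺]) = 1 / (1 + 10^-2.47 + 10^-0.72)
   = 1 / (1 + 0.0033884 + 0.19055) = 1/1.1939 = 0.8376
[HCO3⁻] = α₁ × DIC = 0.8376 × 2.01 = 1.68 mmol/kg

[HCO3⁻] = 1.68 mmol/kg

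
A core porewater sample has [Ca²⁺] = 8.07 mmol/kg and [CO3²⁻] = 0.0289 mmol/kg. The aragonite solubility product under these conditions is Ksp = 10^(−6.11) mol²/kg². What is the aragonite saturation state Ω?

Ksp = 10^(−6.11) = 7.762×10^-7
Ω = [Ca²⁺][CO3²⁻]/Ksp = (8.07×10^-3)(0.0289×10^-3) / 7.762×10^-7 = 0.300

Ω = 0.300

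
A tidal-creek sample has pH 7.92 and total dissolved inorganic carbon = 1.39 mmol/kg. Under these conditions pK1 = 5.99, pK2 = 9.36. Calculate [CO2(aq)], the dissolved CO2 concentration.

[CO2*] = 15.6 μmol/kg

α₀ = 1 / (1 + K1/[H⁺] + K1K2/[H⁺]²) = 1 / (1 + 10^+1.93 + 10^+0.49)
   = 1 / (1 + 85.114 + 3.0903) = 1/89.204 = 0.01121
[CO2*] = α₀ × DIC = 0.01121 × 1.39 = 0.0156 mmol/kg = 15.6 μmol/kg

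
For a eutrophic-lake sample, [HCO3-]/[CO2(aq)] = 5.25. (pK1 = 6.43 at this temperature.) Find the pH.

From K1 = [H⁺][HCO3-]/[CO2(aq)]:  pH = pK1 + log₁₀([HCO3-]/[CO2(aq)])
log₁₀(5.25) = +0.720
pH = 6.43 + (+0.720) = 7.15

pH = 7.15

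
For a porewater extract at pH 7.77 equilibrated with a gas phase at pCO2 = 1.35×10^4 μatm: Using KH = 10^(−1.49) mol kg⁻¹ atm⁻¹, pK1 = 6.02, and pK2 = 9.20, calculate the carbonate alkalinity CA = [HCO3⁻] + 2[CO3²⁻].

[CO2*] = KH · pCO2 = 10^(−1.49) × 1.35×10^4×10^-6 = 4.369×10^-4 mol/kg
α₀ = 1/(1 + K1/[H⁺] + K1K2/[H⁺]²) = 1/(1 + 10^+1.75 + 10^+0.32) = 0.01686
DIC = [CO2*]/α₀ = 4.369×10^-4 / 0.01686 = 25.92 mmol/kg
CA = (α₁ + 2α₂)·DIC = (0.9479 + 2×0.03522) × 25.92 = 26.4 mmol/kg

CA = 26.4 mmol/kg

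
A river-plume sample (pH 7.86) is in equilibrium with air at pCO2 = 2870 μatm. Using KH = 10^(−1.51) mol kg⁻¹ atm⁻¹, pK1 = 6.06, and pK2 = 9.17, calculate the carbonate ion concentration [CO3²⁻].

[CO3²⁻] = 0.274 mmol/kg

[CO2*] = KH · pCO2 = 10^(−1.51) × 2870×10^-6 = 8.869×10^-5 mol/kg
α₀ = 1/(1 + K1/[H⁺] + K1K2/[H⁺]²) = 1/(1 + 10^+1.80 + 10^+0.49) = 0.01488
DIC = [CO2*]/α₀ = 8.869×10^-5 / 0.01488 = 5.959 mmol/kg
[CO3²⁻] = α₂·DIC; α₂ = 0.04600, so [CO3²⁻] = 0.04600 × 5.959 = 0.274 mmol/kg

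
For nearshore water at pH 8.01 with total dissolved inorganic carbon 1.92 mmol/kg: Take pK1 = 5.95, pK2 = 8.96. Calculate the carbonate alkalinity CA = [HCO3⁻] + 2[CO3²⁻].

CA = [HCO3⁻] + 2[CO3²⁻] = (α₁ + 2α₂)·DIC
At pH 8.01: [H⁺]/K1 = 10^-2.06 = 0.0087096, K2/[H⁺] = 10^-0.95 = 0.11220
α₁ = 1/(1 + 0.0087096 + 0.11220) = 1/1.1209 = 0.8921; α₂ = α₁·K2/[H⁺] = 0.1001
α₁ + 2α₂ = 1.0923
CA = 1.0923 × 1.92 = 2.10 mmol/kg

CA = 2.10 mmol/kg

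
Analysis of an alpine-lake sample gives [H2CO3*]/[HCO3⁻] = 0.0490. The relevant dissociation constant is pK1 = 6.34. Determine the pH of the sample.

From K1 = [H⁺][HCO3⁻]/[H2CO3*]:  pH = pK1 − log₁₀([H2CO3*]/[HCO3⁻])
log₁₀(0.0490) = -1.310
pH = 6.34 − (-1.310) = 7.65

pH = 7.65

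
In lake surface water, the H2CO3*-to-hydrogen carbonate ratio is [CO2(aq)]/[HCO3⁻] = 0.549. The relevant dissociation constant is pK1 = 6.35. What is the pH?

From K1 = [H⁺][HCO3⁻]/[CO2(aq)]:  pH = pK1 − log₁₀([CO2(aq)]/[HCO3⁻])
log₁₀(0.549) = -0.260
pH = 6.35 − (-0.260) = 6.61

pH = 6.61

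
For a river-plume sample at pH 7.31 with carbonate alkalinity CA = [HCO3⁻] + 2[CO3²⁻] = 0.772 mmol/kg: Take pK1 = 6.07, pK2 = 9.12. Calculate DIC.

CA = [HCO3⁻] + 2[CO3²⁻] = (α₁ + 2α₂)·DIC
At pH 7.31: [H⁺]/K1 = 10^-1.24 = 0.057544, K2/[H⁺] = 10^-1.81 = 0.015488
α₁ = 1/(1 + 0.057544 + 0.015488) = 1/1.0730 = 0.9319; α₂ = α₁·K2/[H⁺] = 0.01443
α₁ + 2α₂ = 0.9608
DIC = CA / (α₁ + 2α₂) = 0.772 / 0.9608 = 0.803 mmol/kg

DIC = 0.803 mmol/kg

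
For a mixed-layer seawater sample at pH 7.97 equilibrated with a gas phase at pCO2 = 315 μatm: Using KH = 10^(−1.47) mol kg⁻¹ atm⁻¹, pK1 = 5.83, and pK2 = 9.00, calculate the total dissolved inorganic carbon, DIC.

DIC = 1.62 mmol/kg

[CO2*] = KH · pCO2 = 10^(−1.47) × 315×10^-6 = 1.067×10^-5 mol/kg
α₀ = 1/(1 + K1/[H⁺] + K1K2/[H⁺]²) = 1/(1 + 10^+2.14 + 10^+1.11) = 0.006582
DIC = [CO2*]/α₀ = 1.067×10^-5 / 0.006582 = 1.62 mmol/kg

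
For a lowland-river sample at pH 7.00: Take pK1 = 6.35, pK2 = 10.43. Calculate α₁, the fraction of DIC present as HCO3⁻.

α₁ = 1 / (1 + [H⁺]/K1 + K2/[H⁺]) = 1 / (1 + 10^-0.65 + 10^-3.43)
   = 1 / (1 + 0.22387 + 0.00037154) = 1/1.2242 = 0.8168

α₁ = 0.817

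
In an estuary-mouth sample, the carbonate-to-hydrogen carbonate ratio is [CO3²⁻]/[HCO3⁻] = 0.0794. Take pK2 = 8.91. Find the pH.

From K2 = [H⁺][CO3²⁻]/[HCO3⁻]:  pH = pK2 + log₁₀([CO3²⁻]/[HCO3⁻])
log₁₀(0.0794) = -1.100
pH = 8.91 + (-1.100) = 7.81

pH = 7.81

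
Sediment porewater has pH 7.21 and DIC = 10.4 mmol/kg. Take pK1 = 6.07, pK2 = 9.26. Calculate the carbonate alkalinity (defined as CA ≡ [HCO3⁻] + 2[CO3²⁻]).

CA = 9.79 mmol/kg

CA = [HCO3⁻] + 2[CO3²⁻] = (α₁ + 2α₂)·DIC
At pH 7.21: [H⁺]/K1 = 10^-1.14 = 0.072444, K2/[H⁺] = 10^-2.05 = 0.0089125
α₁ = 1/(1 + 0.072444 + 0.0089125) = 1/1.0814 = 0.9248; α₂ = α₁·K2/[H⁺] = 0.008242
α₁ + 2α₂ = 0.9412
CA = 0.9412 × 10.4 = 9.79 mmol/kg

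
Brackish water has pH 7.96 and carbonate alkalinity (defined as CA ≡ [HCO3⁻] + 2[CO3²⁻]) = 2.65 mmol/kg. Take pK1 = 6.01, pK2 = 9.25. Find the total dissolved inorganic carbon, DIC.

DIC = 2.55 mmol/kg

CA = [HCO3⁻] + 2[CO3²⁻] = (α₁ + 2α₂)·DIC
At pH 7.96: [H⁺]/K1 = 10^-1.95 = 0.011220, K2/[H⁺] = 10^-1.29 = 0.051286
α₁ = 1/(1 + 0.011220 + 0.051286) = 1/1.0625 = 0.9412; α₂ = α₁·K2/[H⁺] = 0.04827
α₁ + 2α₂ = 1.0377
DIC = CA / (α₁ + 2α₂) = 2.65 / 1.0377 = 2.55 mmol/kg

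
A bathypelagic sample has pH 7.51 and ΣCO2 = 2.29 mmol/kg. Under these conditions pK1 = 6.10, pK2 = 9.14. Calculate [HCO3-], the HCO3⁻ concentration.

[HCO3⁻] = 2.16 mmol/kg

α₁ = 1 / (1 + [H⁺]/K1 + K2/[H⁺]) = 1 / (1 + 10^-1.41 + 10^-1.63)
   = 1 / (1 + 0.038905 + 0.023442) = 1/1.0623 = 0.9413
[HCO3⁻] = α₁ × DIC = 0.9413 × 2.29 = 2.16 mmol/kg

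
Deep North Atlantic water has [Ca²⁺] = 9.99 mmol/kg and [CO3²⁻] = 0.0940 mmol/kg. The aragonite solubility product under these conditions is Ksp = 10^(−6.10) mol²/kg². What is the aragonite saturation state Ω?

Ksp = 10^(−6.10) = 7.943×10^-7
Ω = [Ca²⁺][CO3²⁻]/Ksp = (9.99×10^-3)(0.0940×10^-3) / 7.943×10^-7 = 1.18

Ω = 1.18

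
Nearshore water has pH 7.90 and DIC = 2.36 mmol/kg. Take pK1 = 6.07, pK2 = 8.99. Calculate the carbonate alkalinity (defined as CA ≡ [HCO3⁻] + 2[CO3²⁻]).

CA = 2.50 mmol/kg

CA = [HCO3⁻] + 2[CO3²⁻] = (α₁ + 2α₂)·DIC
At pH 7.90: [H⁺]/K1 = 10^-1.83 = 0.014791, K2/[H⁺] = 10^-1.09 = 0.081283
α₁ = 1/(1 + 0.014791 + 0.081283) = 1/1.0961 = 0.9123; α₂ = α₁·K2/[H⁺] = 0.07416
α₁ + 2α₂ = 1.0607
CA = 1.0607 × 2.36 = 2.50 mmol/kg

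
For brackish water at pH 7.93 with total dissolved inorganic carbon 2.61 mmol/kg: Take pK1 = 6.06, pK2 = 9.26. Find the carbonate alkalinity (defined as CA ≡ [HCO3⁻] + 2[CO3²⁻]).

CA = [HCO3⁻] + 2[CO3²⁻] = (α₁ + 2α₂)·DIC
At pH 7.93: [H⁺]/K1 = 10^-1.87 = 0.013490, K2/[H⁺] = 10^-1.33 = 0.046774
α₁ = 1/(1 + 0.013490 + 0.046774) = 1/1.0603 = 0.9432; α₂ = α₁·K2/[H⁺] = 0.04412
α₁ + 2α₂ = 1.0314
CA = 1.0314 × 2.61 = 2.69 mmol/kg

CA = 2.69 mmol/kg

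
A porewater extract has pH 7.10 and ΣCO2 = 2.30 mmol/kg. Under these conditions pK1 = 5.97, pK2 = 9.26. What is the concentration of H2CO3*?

[CO2*] = 0.158 mmol/kg

α₀ = 1 / (1 + K1/[H⁺] + K1K2/[H⁺]²) = 1 / (1 + 10^+1.13 + 10^-1.03)
   = 1 / (1 + 13.490 + 0.093325) = 1/14.583 = 0.06857
[CO2*] = α₀ × DIC = 0.06857 × 2.30 = 0.158 mmol/kg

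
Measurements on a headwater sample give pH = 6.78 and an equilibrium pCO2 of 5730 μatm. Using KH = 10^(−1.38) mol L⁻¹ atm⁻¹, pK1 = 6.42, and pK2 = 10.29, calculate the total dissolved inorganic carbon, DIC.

DIC = 0.786 mmol/L

[CO2*] = KH · pCO2 = 10^(−1.38) × 5730×10^-6 = 2.389×10^-4 mol/L
α₀ = 1/(1 + K1/[H⁺] + K1K2/[H⁺]²) = 1/(1 + 10^+0.36 + 10^-3.15) = 0.3038
DIC = [CO2*]/α₀ = 2.389×10^-4 / 0.3038 = 0.786 mmol/L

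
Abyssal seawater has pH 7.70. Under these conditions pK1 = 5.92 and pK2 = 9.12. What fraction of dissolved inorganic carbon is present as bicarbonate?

α₁ = 1 / (1 + [H⁺]/K1 + K2/[H⁺]) = 1 / (1 + 10^-1.78 + 10^-1.42)
   = 1 / (1 + 0.016596 + 0.038019) = 1/1.0546 = 0.9482

α₁ = 0.948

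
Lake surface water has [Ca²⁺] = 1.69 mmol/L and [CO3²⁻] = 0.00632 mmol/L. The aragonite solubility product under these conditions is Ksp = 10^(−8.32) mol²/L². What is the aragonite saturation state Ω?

Ω = 2.23

Ksp = 10^(−8.32) = 4.786×10^-9
Ω = [Ca²⁺][CO3²⁻]/Ksp = (1.69×10^-3)(0.00632×10^-3) / 4.786×10^-9 = 2.23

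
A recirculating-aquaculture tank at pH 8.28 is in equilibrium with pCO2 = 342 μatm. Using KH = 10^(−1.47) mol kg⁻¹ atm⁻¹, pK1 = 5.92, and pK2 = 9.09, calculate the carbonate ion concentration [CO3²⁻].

[CO3²⁻] = 0.411 mmol/kg

[CO2*] = KH · pCO2 = 10^(−1.47) × 342×10^-6 = 1.159×10^-5 mol/kg
α₀ = 1/(1 + K1/[H⁺] + K1K2/[H⁺]²) = 1/(1 + 10^+2.36 + 10^+1.55) = 0.003766
DIC = [CO2*]/α₀ = 1.159×10^-5 / 0.003766 = 3.078 mmol/kg
[CO3²⁻] = α₂·DIC; α₂ = 0.1336, so [CO3²⁻] = 0.1336 × 3.078 = 0.411 mmol/kg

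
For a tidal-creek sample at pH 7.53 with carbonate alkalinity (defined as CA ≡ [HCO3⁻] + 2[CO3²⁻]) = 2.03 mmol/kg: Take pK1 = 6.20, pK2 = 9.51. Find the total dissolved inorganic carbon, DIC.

DIC = 2.10 mmol/kg

CA = [HCO3⁻] + 2[CO3²⁻] = (α₁ + 2α₂)·DIC
At pH 7.53: [H⁺]/K1 = 10^-1.33 = 0.046774, K2/[H⁺] = 10^-1.98 = 0.010471
α₁ = 1/(1 + 0.046774 + 0.010471) = 1/1.0572 = 0.9459; α₂ = α₁·K2/[H⁺] = 0.009904
α₁ + 2α₂ = 0.9657
DIC = CA / (α₁ + 2α₂) = 2.03 / 0.9657 = 2.10 mmol/kg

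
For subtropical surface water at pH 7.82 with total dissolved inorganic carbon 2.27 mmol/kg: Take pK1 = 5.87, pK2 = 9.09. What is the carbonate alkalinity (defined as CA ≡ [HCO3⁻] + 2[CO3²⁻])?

CA = 2.36 mmol/kg

CA = [HCO3⁻] + 2[CO3²⁻] = (α₁ + 2α₂)·DIC
At pH 7.82: [H⁺]/K1 = 10^-1.95 = 0.011220, K2/[H⁺] = 10^-1.27 = 0.053703
α₁ = 1/(1 + 0.011220 + 0.053703) = 1/1.0649 = 0.9390; α₂ = α₁·K2/[H⁺] = 0.05043
α₁ + 2α₂ = 1.0399
CA = 1.0399 × 2.27 = 2.36 mmol/kg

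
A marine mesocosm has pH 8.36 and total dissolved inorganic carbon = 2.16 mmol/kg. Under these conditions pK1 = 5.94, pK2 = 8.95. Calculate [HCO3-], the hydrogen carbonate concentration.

α₁ = 1 / (1 + [H⁺]/K1 + K2/[H⁺]) = 1 / (1 + 10^-2.42 + 10^-0.59)
   = 1 / (1 + 0.0038019 + 0.25704) = 1/1.2608 = 0.7931
[HCO3⁻] = α₁ × DIC = 0.7931 × 2.16 = 1.71 mmol/kg

[HCO3⁻] = 1.71 mmol/kg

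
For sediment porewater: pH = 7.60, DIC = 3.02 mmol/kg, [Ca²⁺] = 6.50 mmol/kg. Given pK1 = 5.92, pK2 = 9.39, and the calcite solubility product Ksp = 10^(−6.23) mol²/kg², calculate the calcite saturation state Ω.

α₂ = 1 / (1 + [H⁺]/K2 + [H⁺]²/(K1K2)) = 1 / (1 + 10^+1.79 + 10^+0.11)
   = 1 / (1 + 61.660 + 1.2882) = 1/63.948 = 0.01564
[CO3²⁻] = α₂ × DIC = 0.01564 × 3.02 = 0.04723 mmol/kg
Ksp = 10^(−6.23) = 5.888×10^-7
Ω = [Ca²⁺][CO3²⁻]/Ksp = (6.50×10^-3)(4.723×10^-5) / 5.888×10^-7 = 0.521

Ω = 0.521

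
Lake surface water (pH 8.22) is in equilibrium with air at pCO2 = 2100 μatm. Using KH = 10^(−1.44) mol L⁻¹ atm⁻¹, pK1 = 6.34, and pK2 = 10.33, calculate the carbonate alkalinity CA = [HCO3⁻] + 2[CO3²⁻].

[CO2*] = KH · pCO2 = 10^(−1.44) × 2100×10^-6 = 7.625×10^-5 mol/L
α₀ = 1/(1 + K1/[H⁺] + K1K2/[H⁺]²) = 1/(1 + 10^+1.88 + 10^-0.23) = 0.01291
DIC = [CO2*]/α₀ = 7.625×10^-5 / 0.01291 = 5.905 mmol/L
CA = (α₁ + 2α₂)·DIC = (0.9795 + 2×0.007603) × 5.905 = 5.87 mmol/L

CA = 5.87 mmol/L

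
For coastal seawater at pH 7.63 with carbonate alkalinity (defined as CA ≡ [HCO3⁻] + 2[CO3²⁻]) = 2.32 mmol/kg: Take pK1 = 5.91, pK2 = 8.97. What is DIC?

CA = [HCO3⁻] + 2[CO3²⁻] = (α₁ + 2α₂)·DIC
At pH 7.63: [H⁺]/K1 = 10^-1.72 = 0.019055, K2/[H⁺] = 10^-1.34 = 0.045709
α₁ = 1/(1 + 0.019055 + 0.045709) = 1/1.0648 = 0.9392; α₂ = α₁·K2/[H⁺] = 0.04293
α₁ + 2α₂ = 1.0250
DIC = CA / (α₁ + 2α₂) = 2.32 / 1.0250 = 2.26 mmol/kg

DIC = 2.26 mmol/kg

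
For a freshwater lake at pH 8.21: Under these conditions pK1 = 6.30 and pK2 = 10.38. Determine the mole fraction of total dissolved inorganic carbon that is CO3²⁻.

α₂ = 1 / (1 + [H⁺]/K2 + [H⁺]²/(K1K2)) = 1 / (1 + 10^+2.17 + 10^+0.26)
   = 1 / (1 + 147.91 + 1.8197) = 1/150.73 = 0.006634

α₂ = 0.00663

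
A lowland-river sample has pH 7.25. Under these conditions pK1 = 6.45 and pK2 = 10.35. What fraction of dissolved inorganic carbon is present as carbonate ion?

α₂ = 1 / (1 + [H⁺]/K2 + [H⁺]²/(K1K2)) = 1 / (1 + 10^+3.10 + 10^+2.30)
   = 1 / (1 + 1258.9 + 199.53) = 1/1459.5 = 0.0006852

α₂ = 0.000685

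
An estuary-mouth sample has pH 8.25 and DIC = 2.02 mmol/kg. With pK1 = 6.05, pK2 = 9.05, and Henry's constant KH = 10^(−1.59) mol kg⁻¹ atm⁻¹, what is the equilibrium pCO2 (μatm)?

α₀ = 1 / (1 + K1/[H⁺] + K1K2/[H⁺]²) = 1 / (1 + 10^+2.20 + 10^+1.40)
   = 1 / (1 + 158.49 + 25.119) = 1/184.61 = 0.005417
[CO2*] = α₀ × DIC = 0.005417 × 2.02 = 0.01094 mmol/kg = 10.94 μmol/kg
pCO2 = [CO2*]/KH = 1.094×10^-5 / 2.570×10^-2 = 426 μatm

pCO2 = 426 μatm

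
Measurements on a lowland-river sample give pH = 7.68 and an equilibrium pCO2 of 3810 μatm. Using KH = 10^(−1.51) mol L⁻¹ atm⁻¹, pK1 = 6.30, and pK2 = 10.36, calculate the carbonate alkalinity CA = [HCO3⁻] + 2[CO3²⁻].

[CO2*] = KH · pCO2 = 10^(−1.51) × 3810×10^-6 = 1.177×10^-4 mol/L
α₀ = 1/(1 + K1/[H⁺] + K1K2/[H⁺]²) = 1/(1 + 10^+1.38 + 10^-1.30) = 0.03994
DIC = [CO2*]/α₀ = 1.177×10^-4 / 0.03994 = 2.948 mmol/L
CA = (α₁ + 2α₂)·DIC = (0.9581 + 2×0.002002) × 2.948 = 2.84 mmol/L

CA = 2.84 mmol/L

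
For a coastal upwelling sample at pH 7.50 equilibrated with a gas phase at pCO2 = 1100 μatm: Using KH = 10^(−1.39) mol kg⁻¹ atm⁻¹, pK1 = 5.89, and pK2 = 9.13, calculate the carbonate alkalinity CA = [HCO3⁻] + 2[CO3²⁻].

CA = 1.91 mmol/kg

[CO2*] = KH · pCO2 = 10^(−1.39) × 1100×10^-6 = 4.481×10^-5 mol/kg
α₀ = 1/(1 + K1/[H⁺] + K1K2/[H⁺]²) = 1/(1 + 10^+1.61 + 10^-0.02) = 0.02342
DIC = [CO2*]/α₀ = 4.481×10^-5 / 0.02342 = 1.913 mmol/kg
CA = (α₁ + 2α₂)·DIC = (0.9542 + 2×0.02237) × 1.913 = 1.91 mmol/kg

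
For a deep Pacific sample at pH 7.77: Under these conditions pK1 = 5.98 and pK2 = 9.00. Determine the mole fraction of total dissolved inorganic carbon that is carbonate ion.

α₂ = 0.0548

α₂ = 1 / (1 + [H⁺]/K2 + [H⁺]²/(K1K2)) = 1 / (1 + 10^+1.23 + 10^-0.56)
   = 1 / (1 + 16.982 + 0.27542) = 1/18.258 = 0.05477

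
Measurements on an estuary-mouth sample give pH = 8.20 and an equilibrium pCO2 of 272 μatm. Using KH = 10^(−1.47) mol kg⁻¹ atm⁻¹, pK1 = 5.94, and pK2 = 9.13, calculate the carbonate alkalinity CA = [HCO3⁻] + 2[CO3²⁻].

[CO2*] = KH · pCO2 = 10^(−1.47) × 272×10^-6 = 9.217×10^-6 mol/kg
α₀ = 1/(1 + K1/[H⁺] + K1K2/[H⁺]²) = 1/(1 + 10^+2.26 + 10^+1.33) = 0.004894
DIC = [CO2*]/α₀ = 9.217×10^-6 / 0.004894 = 1.883 mmol/kg
CA = (α₁ + 2α₂)·DIC = (0.8905 + 2×0.1046) × 1.883 = 2.07 mmol/kg

CA = 2.07 mmol/kg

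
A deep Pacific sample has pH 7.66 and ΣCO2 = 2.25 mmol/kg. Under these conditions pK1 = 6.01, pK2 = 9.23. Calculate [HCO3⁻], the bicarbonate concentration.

α₁ = 1 / (1 + [H⁺]/K1 + K2/[H⁺]) = 1 / (1 + 10^-1.65 + 10^-1.57)
   = 1 / (1 + 0.022387 + 0.026915) = 1/1.0493 = 0.9530
[HCO3⁻] = α₁ × DIC = 0.9530 × 2.25 = 2.14 mmol/kg

[HCO3⁻] = 2.14 mmol/kg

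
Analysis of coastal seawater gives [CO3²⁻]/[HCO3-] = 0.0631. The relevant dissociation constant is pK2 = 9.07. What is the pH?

pH = 7.87

From K2 = [H⁺][CO3²⁻]/[HCO3-]:  pH = pK2 + log₁₀([CO3²⁻]/[HCO3-])
log₁₀(0.0631) = -1.200
pH = 9.07 + (-1.200) = 7.87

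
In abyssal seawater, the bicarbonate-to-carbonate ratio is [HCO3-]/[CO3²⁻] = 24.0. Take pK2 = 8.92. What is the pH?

pH = 7.54

From K2 = [H⁺][CO3²⁻]/[HCO3-]:  pH = pK2 − log₁₀([HCO3-]/[CO3²⁻])
log₁₀(24.0) = +1.380
pH = 8.92 − (+1.380) = 7.54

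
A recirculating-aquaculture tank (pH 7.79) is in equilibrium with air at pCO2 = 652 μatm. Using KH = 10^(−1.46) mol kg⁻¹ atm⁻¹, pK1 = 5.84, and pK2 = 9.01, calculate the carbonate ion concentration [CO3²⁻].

[CO3²⁻] = 0.121 mmol/kg

[CO2*] = KH · pCO2 = 10^(−1.46) × 652×10^-6 = 2.261×10^-5 mol/kg
α₀ = 1/(1 + K1/[H⁺] + K1K2/[H⁺]²) = 1/(1 + 10^+1.95 + 10^+0.73) = 0.01047
DIC = [CO2*]/α₀ = 2.261×10^-5 / 0.01047 = 2.159 mmol/kg
[CO3²⁻] = α₂·DIC; α₂ = 0.05624, so [CO3²⁻] = 0.05624 × 2.159 = 0.121 mmol/kg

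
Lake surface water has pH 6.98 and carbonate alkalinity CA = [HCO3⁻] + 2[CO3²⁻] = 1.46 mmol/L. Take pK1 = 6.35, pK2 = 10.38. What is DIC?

DIC = 1.80 mmol/L

CA = [HCO3⁻] + 2[CO3²⁻] = (α₁ + 2α₂)·DIC
At pH 6.98: [H⁺]/K1 = 10^-0.63 = 0.23442, K2/[H⁺] = 10^-3.40 = 0.00039811
α₁ = 1/(1 + 0.23442 + 0.00039811) = 1/1.2348 = 0.8098; α₂ = α₁·K2/[H⁺] = 0.0003224
α₁ + 2α₂ = 0.8105
DIC = CA / (α₁ + 2α₂) = 1.46 / 0.8105 = 1.80 mmol/L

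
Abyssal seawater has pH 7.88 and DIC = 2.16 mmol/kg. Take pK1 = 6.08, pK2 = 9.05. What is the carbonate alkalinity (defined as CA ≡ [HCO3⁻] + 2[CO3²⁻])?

CA = 2.26 mmol/kg

CA = [HCO3⁻] + 2[CO3²⁻] = (α₁ + 2α₂)·DIC
At pH 7.88: [H⁺]/K1 = 10^-1.80 = 0.015849, K2/[H⁺] = 10^-1.17 = 0.067608
α₁ = 1/(1 + 0.015849 + 0.067608) = 1/1.0835 = 0.9230; α₂ = α₁·K2/[H⁺] = 0.06240
α₁ + 2α₂ = 1.0478
CA = 1.0478 × 2.16 = 2.26 mmol/kg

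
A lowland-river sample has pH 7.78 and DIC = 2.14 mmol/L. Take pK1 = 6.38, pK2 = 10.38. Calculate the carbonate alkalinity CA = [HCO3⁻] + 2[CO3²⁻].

CA = 2.06 mmol/L

CA = [HCO3⁻] + 2[CO3²⁻] = (α₁ + 2α₂)·DIC
At pH 7.78: [H⁺]/K1 = 10^-1.40 = 0.039811, K2/[H⁺] = 10^-2.60 = 0.0025119
α₁ = 1/(1 + 0.039811 + 0.0025119) = 1/1.0423 = 0.9594; α₂ = α₁·K2/[H⁺] = 0.002410
α₁ + 2α₂ = 0.9642
CA = 0.9642 × 2.14 = 2.06 mmol/L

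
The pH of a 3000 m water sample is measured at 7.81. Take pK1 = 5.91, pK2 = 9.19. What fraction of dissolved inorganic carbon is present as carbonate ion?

α₂ = 1 / (1 + [H⁺]/K2 + [H⁺]²/(K1K2)) = 1 / (1 + 10^+1.38 + 10^-0.52)
   = 1 / (1 + 23.988 + 0.30200) = 1/25.290 = 0.03954

α₂ = 0.0395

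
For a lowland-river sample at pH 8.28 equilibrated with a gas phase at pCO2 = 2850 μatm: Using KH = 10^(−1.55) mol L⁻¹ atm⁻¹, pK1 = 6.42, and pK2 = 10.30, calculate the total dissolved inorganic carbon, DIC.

DIC = 5.95 mmol/L

[CO2*] = KH · pCO2 = 10^(−1.55) × 2850×10^-6 = 8.032×10^-5 mol/L
α₀ = 1/(1 + K1/[H⁺] + K1K2/[H⁺]²) = 1/(1 + 10^+1.86 + 10^-0.16) = 0.01349
DIC = [CO2*]/α₀ = 8.032×10^-5 / 0.01349 = 5.95 mmol/L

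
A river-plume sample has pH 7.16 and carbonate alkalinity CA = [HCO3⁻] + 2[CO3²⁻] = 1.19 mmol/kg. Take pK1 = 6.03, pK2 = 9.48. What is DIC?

DIC = 1.27 mmol/kg

CA = [HCO3⁻] + 2[CO3²⁻] = (α₁ + 2α₂)·DIC
At pH 7.16: [H⁺]/K1 = 10^-1.13 = 0.074131, K2/[H⁺] = 10^-2.32 = 0.0047863
α₁ = 1/(1 + 0.074131 + 0.0047863) = 1/1.0789 = 0.9269; α₂ = α₁·K2/[H⁺] = 0.004436
α₁ + 2α₂ = 0.9357
DIC = CA / (α₁ + 2α₂) = 1.19 / 0.9357 = 1.27 mmol/kg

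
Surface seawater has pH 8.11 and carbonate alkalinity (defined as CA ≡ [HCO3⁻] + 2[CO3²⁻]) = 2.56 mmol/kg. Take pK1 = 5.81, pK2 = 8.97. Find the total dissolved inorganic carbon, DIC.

CA = [HCO3⁻] + 2[CO3²⁻] = (α₁ + 2α₂)·DIC
At pH 8.11: [H⁺]/K1 = 10^-2.30 = 0.0050119, K2/[H⁺] = 10^-0.86 = 0.13804
α₁ = 1/(1 + 0.0050119 + 0.13804) = 1/1.1431 = 0.8749; α₂ = α₁·K2/[H⁺] = 0.1208
α₁ + 2α₂ = 1.1164
DIC = CA / (α₁ + 2α₂) = 2.56 / 1.1164 = 2.29 mmol/kg

DIC = 2.29 mmol/kg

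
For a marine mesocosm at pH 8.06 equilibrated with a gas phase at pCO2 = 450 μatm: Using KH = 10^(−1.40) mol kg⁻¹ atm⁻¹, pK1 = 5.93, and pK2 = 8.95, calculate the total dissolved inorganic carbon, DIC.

DIC = 2.75 mmol/kg

[CO2*] = KH · pCO2 = 10^(−1.40) × 450×10^-6 = 1.791×10^-5 mol/kg
α₀ = 1/(1 + K1/[H⁺] + K1K2/[H⁺]²) = 1/(1 + 10^+2.13 + 10^+1.24) = 0.006524
DIC = [CO2*]/α₀ = 1.791×10^-5 / 0.006524 = 2.75 mmol/kg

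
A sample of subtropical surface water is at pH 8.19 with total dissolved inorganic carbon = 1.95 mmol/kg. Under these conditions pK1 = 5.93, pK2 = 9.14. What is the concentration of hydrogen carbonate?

[HCO3⁻] = 1.74 mmol/kg

α₁ = 1 / (1 + [H⁺]/K1 + K2/[H⁺]) = 1 / (1 + 10^-2.26 + 10^-0.95)
   = 1 / (1 + 0.0054954 + 0.11220) = 1/1.1177 = 0.8947
[HCO3⁻] = α₁ × DIC = 0.8947 × 1.95 = 1.74 mmol/kg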